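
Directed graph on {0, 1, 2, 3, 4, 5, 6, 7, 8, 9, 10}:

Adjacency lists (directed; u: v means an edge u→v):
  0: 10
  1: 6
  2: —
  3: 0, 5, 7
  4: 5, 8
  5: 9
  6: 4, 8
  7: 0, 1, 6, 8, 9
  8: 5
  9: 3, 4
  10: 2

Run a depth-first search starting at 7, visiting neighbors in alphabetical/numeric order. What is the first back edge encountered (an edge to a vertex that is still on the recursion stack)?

DFS from 7 (visiting neighbors in alphabetical/numeric order); mark gray on enter, black on exit:
7 gray
  0 gray
    10 gray
      2 gray
      2 black
    10 black
  0 black
  1 gray
    6 gray
      4 gray
        5 gray
          9 gray
            3 gray
              3→0: 0 black — skip
              3→5: 5 is gray → back edge
First back edge: 3 → 5.

3->5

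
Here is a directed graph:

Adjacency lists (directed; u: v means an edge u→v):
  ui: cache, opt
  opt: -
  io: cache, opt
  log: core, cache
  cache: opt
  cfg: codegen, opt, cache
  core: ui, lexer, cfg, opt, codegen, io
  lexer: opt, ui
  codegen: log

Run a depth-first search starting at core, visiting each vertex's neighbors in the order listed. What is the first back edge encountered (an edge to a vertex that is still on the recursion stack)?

log→core

DFS from core (visiting each vertex's neighbors in the order listed); mark gray on enter, black on exit:
core gray
  ui gray
    cache gray
      opt gray
      opt black
    cache black
    ui→opt: opt black — skip
  ui black
  lexer gray
    lexer→opt: opt black — skip
    lexer→ui: ui black — skip
  lexer black
  cfg gray
    codegen gray
      log gray
        log→core: core is gray → back edge
First back edge: log → core.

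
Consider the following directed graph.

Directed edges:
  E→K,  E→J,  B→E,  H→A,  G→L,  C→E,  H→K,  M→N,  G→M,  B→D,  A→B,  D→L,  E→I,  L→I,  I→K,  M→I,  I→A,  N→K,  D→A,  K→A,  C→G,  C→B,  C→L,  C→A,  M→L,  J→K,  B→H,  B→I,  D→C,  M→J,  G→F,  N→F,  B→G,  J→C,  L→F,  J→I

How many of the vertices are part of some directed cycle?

13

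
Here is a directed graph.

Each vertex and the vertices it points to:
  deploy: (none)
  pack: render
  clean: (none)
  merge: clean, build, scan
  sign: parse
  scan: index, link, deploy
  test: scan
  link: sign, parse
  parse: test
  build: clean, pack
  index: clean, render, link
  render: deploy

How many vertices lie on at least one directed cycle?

6

A vertex is on a directed cycle iff it belongs to a strongly connected component of size ≥ 2 (or has a self-loop).
The vertices on cycles are {link, scan, sign, test, index, parse} — 6 in total.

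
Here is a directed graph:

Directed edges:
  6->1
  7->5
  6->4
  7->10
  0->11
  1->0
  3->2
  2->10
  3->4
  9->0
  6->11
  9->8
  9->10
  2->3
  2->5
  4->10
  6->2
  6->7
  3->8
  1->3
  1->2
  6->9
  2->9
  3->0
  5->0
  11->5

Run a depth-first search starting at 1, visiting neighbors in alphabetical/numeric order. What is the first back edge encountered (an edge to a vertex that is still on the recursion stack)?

DFS from 1 (visiting neighbors in alphabetical/numeric order); mark gray on enter, black on exit:
1 gray
  0 gray
    11 gray
      5 gray
        5→0: 0 is gray → back edge
First back edge: 5 → 0.

5->0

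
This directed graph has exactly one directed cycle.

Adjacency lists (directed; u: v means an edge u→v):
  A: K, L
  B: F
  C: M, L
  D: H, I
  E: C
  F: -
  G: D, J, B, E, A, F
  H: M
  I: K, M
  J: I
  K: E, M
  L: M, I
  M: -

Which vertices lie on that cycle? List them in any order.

DFS with gray/black marking from E:
E gray
  C gray
    M gray
    M black
    L gray
      L→M: M black — skip
      I gray
        K gray
          K→E: E is gray → back edge
Back edge closes the cycle E → C → L → I → K → E; its vertices are {C, E, I, K, L}.

C, E, I, K, L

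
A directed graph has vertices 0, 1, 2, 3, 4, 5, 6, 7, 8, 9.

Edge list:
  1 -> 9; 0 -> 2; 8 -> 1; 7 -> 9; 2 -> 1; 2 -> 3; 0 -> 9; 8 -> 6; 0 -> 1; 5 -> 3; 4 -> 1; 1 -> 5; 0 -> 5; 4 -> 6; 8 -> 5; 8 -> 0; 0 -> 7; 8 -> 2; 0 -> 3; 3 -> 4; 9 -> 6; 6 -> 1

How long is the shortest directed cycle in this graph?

For each vertex v, BFS finds the shortest path from v back to v.
The shortest such closed walk is 9 → 6 → 1 → 9, length 3.

3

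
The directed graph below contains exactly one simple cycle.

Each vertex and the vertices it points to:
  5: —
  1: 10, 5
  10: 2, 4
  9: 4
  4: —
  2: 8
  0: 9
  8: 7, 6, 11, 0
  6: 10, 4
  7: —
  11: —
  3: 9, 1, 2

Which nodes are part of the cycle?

DFS with gray/black marking from 2:
2 gray
  8 gray
    7 gray
    7 black
    6 gray
      10 gray
        10→2: 2 is gray → back edge
Back edge closes the cycle 2 → 8 → 6 → 10 → 2; its vertices are {2, 6, 8, 10}.

2, 6, 8, 10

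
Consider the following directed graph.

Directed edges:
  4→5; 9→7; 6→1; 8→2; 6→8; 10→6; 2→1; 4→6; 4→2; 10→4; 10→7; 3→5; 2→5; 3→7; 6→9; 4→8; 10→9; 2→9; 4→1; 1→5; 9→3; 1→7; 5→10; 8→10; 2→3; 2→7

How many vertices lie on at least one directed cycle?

A vertex is on a directed cycle iff it belongs to a strongly connected component of size ≥ 2 (or has a self-loop).
The vertices on cycles are {1, 2, 3, 4, 5, 6, 8, 9, 10} — 9 in total.

9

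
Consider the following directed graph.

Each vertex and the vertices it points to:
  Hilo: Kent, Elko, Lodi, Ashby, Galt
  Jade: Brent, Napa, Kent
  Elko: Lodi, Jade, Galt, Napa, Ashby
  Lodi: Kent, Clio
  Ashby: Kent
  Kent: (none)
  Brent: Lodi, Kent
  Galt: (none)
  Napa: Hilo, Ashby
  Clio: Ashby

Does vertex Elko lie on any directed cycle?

Elko is on a cycle iff Elko can reach itself via ≥1 edge.
Elko → Napa → Hilo → Elko — yes.

Yes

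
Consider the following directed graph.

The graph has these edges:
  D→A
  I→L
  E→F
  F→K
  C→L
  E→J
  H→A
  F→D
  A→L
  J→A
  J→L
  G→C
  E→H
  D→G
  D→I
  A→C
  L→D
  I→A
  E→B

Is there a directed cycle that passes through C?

C is on a cycle iff C can reach itself via ≥1 edge.
C → L → D → G → C — yes.

Yes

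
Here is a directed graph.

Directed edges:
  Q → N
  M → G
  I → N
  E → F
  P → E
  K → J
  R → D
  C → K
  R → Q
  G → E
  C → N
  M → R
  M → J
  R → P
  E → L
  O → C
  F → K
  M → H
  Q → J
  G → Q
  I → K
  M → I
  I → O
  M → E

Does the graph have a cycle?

No

DFS with white/gray/black marking, starting from Q:
Q gray
  N gray
  N black
  J gray
  J black
Q black
C gray
  K gray
    K→J: J black — skip
  K black
  C→N: N black — skip
C black
D gray
D black
E gray
  F gray
    F→K: K black — skip
  F black
  L gray
  L black
E black
G gray
  G→E: E black — skip
  G→Q: Q black — skip
G black
H gray
H black
I gray
  O gray
    O→C: C black — skip
  O black
  I→K: K black — skip
  I→N: N black — skip
I black
M gray
  R gray
    R→Q: Q black — skip
    R→D: D black — skip
    P gray
      P→E: E black — skip
    P black
  R black
  M→E: E black — skip
  M→I: I black — skip
  M→J: J black — skip
  M→H: H black — skip
  M→G: G black — skip
M black
Every edge goes to a white or black vertex — no back edge, so the graph is acyclic.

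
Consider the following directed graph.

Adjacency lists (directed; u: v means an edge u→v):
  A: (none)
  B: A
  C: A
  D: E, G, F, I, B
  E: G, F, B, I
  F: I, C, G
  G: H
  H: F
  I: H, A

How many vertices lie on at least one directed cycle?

A vertex is on a directed cycle iff it belongs to a strongly connected component of size ≥ 2 (or has a self-loop).
The vertices on cycles are {F, G, H, I} — 4 in total.

4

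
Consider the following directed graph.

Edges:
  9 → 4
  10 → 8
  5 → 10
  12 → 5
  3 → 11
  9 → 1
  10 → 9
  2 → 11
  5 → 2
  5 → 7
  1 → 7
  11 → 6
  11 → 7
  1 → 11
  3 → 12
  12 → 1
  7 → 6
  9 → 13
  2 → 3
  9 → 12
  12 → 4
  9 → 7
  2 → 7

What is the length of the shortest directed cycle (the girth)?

4

For each vertex v, BFS finds the shortest path from v back to v.
The shortest such closed walk is 5 → 10 → 9 → 12 → 5, length 4.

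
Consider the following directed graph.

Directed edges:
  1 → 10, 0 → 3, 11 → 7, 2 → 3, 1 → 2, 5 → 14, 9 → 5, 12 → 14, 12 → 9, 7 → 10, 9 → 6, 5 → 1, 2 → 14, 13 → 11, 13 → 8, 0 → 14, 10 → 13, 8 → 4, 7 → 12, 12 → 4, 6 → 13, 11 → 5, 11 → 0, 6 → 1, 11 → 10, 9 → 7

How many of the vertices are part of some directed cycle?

A vertex is on a directed cycle iff it belongs to a strongly connected component of size ≥ 2 (or has a self-loop).
The vertices on cycles are {1, 5, 6, 7, 9, 10, 11, 12, 13} — 9 in total.

9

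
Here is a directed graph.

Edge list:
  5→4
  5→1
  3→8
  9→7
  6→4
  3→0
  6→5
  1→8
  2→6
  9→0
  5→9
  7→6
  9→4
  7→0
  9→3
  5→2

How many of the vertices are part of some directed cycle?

5

A vertex is on a directed cycle iff it belongs to a strongly connected component of size ≥ 2 (or has a self-loop).
The vertices on cycles are {2, 5, 6, 7, 9} — 5 in total.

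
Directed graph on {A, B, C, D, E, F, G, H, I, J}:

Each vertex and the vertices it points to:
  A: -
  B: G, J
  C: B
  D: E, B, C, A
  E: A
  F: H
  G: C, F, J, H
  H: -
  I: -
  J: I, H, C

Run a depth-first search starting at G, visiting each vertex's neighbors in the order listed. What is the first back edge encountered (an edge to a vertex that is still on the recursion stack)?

B->G

DFS from G (visiting each vertex's neighbors in the order listed); mark gray on enter, black on exit:
G gray
  C gray
    B gray
      B→G: G is gray → back edge
First back edge: B → G.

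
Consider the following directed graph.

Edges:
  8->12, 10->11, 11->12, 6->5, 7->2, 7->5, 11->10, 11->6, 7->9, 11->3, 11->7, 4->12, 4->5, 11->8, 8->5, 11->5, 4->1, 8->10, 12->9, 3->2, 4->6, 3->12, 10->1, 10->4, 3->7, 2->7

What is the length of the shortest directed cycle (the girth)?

2

For each vertex v, BFS finds the shortest path from v back to v.
The shortest such closed walk is 11 → 10 → 11, length 2.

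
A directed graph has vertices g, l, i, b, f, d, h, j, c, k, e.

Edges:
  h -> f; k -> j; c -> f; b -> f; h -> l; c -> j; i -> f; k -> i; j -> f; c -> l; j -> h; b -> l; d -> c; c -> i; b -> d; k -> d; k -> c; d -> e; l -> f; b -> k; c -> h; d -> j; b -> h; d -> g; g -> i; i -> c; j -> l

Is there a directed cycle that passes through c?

Yes

c is on a cycle iff c can reach itself via ≥1 edge.
c → i → c — yes.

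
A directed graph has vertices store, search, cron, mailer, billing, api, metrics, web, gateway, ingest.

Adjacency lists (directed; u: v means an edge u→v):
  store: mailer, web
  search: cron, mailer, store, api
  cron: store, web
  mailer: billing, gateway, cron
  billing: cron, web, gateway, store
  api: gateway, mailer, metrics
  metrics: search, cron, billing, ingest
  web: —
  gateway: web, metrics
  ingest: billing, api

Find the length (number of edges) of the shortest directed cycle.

3

For each vertex v, BFS finds the shortest path from v back to v.
The shortest such closed walk is metrics → search → api → metrics, length 3.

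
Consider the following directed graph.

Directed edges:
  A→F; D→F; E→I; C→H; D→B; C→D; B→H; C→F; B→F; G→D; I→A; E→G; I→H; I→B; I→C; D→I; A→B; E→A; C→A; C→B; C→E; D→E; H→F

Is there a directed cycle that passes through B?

No

B lies on a cycle iff there is a path from B back to itself.
Exploring from B, it never reaches itself; equivalently, its strongly connected component is a singleton.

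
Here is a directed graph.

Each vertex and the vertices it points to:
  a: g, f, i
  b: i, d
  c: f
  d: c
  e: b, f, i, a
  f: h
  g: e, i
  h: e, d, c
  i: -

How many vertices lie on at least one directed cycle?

8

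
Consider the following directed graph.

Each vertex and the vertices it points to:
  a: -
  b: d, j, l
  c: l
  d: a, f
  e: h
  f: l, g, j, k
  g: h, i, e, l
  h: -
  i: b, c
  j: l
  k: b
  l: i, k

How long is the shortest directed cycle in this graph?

For each vertex v, BFS finds the shortest path from v back to v.
The shortest such closed walk is k → b → l → k, length 3.

3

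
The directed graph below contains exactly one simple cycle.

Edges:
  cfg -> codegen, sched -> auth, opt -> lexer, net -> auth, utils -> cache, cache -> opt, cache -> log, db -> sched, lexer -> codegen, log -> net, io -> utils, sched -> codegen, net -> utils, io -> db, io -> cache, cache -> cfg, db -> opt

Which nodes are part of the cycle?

log, net, cache, utils

DFS with gray/black marking from utils:
utils gray
  cache gray
    cfg gray
      codegen gray
      codegen black
    cfg black
    log gray
      net gray
        auth gray
        auth black
        net→utils: utils is gray → back edge
Back edge closes the cycle utils → cache → log → net → utils; its vertices are {log, net, cache, utils}.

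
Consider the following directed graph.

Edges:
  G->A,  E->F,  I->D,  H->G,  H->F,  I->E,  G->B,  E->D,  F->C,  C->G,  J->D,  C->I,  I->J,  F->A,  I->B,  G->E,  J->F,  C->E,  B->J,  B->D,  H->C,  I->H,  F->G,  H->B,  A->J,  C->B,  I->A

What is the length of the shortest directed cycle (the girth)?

3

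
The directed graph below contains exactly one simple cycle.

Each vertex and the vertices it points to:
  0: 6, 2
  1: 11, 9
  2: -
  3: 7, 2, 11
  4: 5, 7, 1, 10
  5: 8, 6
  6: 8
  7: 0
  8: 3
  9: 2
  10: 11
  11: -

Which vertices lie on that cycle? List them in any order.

0, 3, 6, 7, 8

DFS with gray/black marking from 7:
7 gray
  0 gray
    6 gray
      8 gray
        3 gray
          3→7: 7 is gray → back edge
Back edge closes the cycle 7 → 0 → 6 → 8 → 3 → 7; its vertices are {0, 3, 6, 7, 8}.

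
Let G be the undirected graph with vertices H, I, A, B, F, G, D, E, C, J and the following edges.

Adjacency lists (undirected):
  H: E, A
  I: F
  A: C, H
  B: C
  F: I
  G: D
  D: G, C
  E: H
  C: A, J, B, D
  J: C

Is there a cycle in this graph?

No

DFS, tracking each vertex's parent; an edge to a visited non-parent vertex closes a cycle.
Start from D:
visit D (parent –)
  visit G (parent D)
    G–D: parent, skip
  visit C (parent D)
    visit A (parent C)
      A–C: parent, skip
      visit H (parent A)
        visit E (parent H)
          E–H: parent, skip
        H–A: parent, skip
    visit J (parent C)
      J–C: parent, skip
    visit B (parent C)
      B–C: parent, skip
    C–D: parent, skip
visit I (parent –)
  visit F (parent I)
    F–I: parent, skip
No non-parent visited neighbor found — the graph is a forest.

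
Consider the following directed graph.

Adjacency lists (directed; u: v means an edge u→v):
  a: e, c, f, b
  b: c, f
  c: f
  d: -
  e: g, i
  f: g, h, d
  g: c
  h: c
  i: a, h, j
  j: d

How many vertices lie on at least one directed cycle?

A vertex is on a directed cycle iff it belongs to a strongly connected component of size ≥ 2 (or has a self-loop).
The vertices on cycles are {a, c, e, f, g, h, i} — 7 in total.

7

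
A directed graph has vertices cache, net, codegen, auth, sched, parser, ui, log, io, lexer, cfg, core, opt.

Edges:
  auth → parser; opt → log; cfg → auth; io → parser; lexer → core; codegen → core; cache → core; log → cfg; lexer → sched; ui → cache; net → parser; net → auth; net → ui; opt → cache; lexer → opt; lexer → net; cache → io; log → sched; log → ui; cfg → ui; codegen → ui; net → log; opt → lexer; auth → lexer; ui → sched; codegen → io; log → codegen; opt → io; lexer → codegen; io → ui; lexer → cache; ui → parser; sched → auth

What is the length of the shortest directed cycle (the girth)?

2

For each vertex v, BFS finds the shortest path from v back to v.
The shortest such closed walk is lexer → opt → lexer, length 2.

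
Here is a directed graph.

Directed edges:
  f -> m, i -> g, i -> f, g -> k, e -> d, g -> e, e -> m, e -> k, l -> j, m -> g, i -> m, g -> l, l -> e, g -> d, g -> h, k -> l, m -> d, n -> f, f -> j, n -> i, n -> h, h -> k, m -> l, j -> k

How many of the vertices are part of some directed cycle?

7

A vertex is on a directed cycle iff it belongs to a strongly connected component of size ≥ 2 (or has a self-loop).
The vertices on cycles are {e, g, h, j, k, l, m} — 7 in total.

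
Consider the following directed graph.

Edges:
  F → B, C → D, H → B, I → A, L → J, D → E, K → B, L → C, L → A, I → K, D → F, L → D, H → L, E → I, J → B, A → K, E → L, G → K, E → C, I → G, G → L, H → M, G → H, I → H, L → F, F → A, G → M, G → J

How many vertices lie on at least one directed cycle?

A vertex is on a directed cycle iff it belongs to a strongly connected component of size ≥ 2 (or has a self-loop).
The vertices on cycles are {C, D, E, G, H, I, L} — 7 in total.

7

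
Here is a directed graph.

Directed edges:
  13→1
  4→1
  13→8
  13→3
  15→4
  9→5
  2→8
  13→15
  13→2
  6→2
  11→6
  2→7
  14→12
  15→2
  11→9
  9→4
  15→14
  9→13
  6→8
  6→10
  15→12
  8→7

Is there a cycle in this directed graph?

DFS with white/gray/black marking, starting from 6:
6 gray
  10 gray
  10 black
  8 gray
    7 gray
    7 black
  8 black
  2 gray
    2→8: 8 black — skip
    2→7: 7 black — skip
  2 black
6 black
1 gray
1 black
3 gray
3 black
4 gray
  4→1: 1 black — skip
4 black
5 gray
5 black
9 gray
  9→5: 5 black — skip
  9→4: 4 black — skip
  13 gray
    13→1: 1 black — skip
    13→3: 3 black — skip
    13→2: 2 black — skip
    15 gray
      12 gray
      12 black
      15→2: 2 black — skip
      15→4: 4 black — skip
      14 gray
        14→12: 12 black — skip
      14 black
    15 black
    13→8: 8 black — skip
  13 black
9 black
11 gray
  11→9: 9 black — skip
  11→6: 6 black — skip
11 black
Every edge goes to a white or black vertex — no back edge, so the graph is acyclic.

No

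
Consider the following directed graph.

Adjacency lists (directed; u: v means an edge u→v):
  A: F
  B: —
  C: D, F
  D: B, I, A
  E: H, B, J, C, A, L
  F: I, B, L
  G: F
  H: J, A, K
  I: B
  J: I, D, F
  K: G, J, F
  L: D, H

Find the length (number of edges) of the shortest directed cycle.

For each vertex v, BFS finds the shortest path from v back to v.
The shortest such closed walk is H → A → F → L → H, length 4.

4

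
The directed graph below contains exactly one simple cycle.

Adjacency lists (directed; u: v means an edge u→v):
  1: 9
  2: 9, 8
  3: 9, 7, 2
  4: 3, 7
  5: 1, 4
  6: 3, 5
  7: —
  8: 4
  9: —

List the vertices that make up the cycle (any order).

DFS with gray/black marking from 3:
3 gray
  9 gray
  9 black
  7 gray
  7 black
  2 gray
    2→9: 9 black — skip
    8 gray
      4 gray
        4→3: 3 is gray → back edge
Back edge closes the cycle 3 → 2 → 8 → 4 → 3; its vertices are {2, 3, 4, 8}.

2, 3, 4, 8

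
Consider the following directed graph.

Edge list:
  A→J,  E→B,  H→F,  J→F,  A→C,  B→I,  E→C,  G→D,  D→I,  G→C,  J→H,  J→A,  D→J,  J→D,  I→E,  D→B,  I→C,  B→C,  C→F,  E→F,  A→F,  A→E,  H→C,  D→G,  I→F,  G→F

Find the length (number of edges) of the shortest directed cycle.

2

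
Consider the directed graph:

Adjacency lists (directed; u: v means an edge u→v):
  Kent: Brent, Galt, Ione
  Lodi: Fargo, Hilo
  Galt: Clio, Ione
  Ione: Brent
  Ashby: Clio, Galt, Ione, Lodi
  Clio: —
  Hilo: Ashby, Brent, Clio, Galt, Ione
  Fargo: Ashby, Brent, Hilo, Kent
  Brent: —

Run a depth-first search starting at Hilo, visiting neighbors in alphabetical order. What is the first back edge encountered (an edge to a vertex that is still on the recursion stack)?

Fargo→Ashby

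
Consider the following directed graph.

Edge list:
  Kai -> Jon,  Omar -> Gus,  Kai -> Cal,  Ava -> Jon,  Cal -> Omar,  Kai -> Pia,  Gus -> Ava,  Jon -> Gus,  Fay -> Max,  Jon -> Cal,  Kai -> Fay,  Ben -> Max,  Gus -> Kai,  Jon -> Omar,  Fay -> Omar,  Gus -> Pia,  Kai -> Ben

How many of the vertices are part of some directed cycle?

A vertex is on a directed cycle iff it belongs to a strongly connected component of size ≥ 2 (or has a self-loop).
The vertices on cycles are {Ava, Cal, Fay, Gus, Jon, Kai, Omar} — 7 in total.

7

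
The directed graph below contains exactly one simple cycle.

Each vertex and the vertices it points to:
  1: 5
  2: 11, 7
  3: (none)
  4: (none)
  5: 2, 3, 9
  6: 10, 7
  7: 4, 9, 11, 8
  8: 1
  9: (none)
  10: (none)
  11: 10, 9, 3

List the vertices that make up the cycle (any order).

DFS with gray/black marking from 7:
7 gray
  4 gray
  4 black
  9 gray
  9 black
  11 gray
    10 gray
    10 black
    11→9: 9 black — skip
    3 gray
    3 black
  11 black
  8 gray
    1 gray
      5 gray
        2 gray
          2→11: 11 black — skip
          2→7: 7 is gray → back edge
Back edge closes the cycle 7 → 8 → 1 → 5 → 2 → 7; its vertices are {1, 2, 5, 7, 8}.

1, 2, 5, 7, 8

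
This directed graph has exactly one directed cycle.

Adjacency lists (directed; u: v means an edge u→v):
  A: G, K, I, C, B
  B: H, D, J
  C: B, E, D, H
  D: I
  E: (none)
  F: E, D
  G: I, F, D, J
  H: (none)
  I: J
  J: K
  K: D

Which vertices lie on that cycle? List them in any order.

D, I, J, K

DFS with gray/black marking from I:
I gray
  J gray
    K gray
      D gray
        D→I: I is gray → back edge
Back edge closes the cycle I → J → K → D → I; its vertices are {D, I, J, K}.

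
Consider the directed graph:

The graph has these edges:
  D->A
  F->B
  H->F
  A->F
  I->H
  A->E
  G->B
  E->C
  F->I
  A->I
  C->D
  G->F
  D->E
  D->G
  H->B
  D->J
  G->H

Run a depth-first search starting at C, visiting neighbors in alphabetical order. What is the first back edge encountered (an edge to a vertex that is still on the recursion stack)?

E→C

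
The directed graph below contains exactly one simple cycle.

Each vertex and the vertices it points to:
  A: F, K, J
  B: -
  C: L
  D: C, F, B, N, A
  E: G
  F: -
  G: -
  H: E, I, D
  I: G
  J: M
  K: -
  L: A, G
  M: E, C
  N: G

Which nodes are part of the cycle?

A, C, J, L, M

DFS with gray/black marking from A:
A gray
  F gray
  F black
  K gray
  K black
  J gray
    M gray
      E gray
        G gray
        G black
      E black
      C gray
        L gray
          L→A: A is gray → back edge
Back edge closes the cycle A → J → M → C → L → A; its vertices are {A, C, J, L, M}.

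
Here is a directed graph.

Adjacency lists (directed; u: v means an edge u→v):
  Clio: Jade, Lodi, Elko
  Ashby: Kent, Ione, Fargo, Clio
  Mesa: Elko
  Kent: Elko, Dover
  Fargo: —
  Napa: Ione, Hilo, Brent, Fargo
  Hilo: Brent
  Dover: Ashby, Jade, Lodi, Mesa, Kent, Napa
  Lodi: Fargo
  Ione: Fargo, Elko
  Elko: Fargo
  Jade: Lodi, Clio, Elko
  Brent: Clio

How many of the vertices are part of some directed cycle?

A vertex is on a directed cycle iff it belongs to a strongly connected component of size ≥ 2 (or has a self-loop).
The vertices on cycles are {Clio, Jade, Kent, Ashby, Dover} — 5 in total.

5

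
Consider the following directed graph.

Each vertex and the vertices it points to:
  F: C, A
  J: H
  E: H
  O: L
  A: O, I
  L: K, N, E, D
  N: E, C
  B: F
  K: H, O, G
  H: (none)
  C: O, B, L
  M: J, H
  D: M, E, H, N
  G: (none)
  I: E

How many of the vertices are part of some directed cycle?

9

A vertex is on a directed cycle iff it belongs to a strongly connected component of size ≥ 2 (or has a self-loop).
The vertices on cycles are {A, B, C, D, F, K, L, N, O} — 9 in total.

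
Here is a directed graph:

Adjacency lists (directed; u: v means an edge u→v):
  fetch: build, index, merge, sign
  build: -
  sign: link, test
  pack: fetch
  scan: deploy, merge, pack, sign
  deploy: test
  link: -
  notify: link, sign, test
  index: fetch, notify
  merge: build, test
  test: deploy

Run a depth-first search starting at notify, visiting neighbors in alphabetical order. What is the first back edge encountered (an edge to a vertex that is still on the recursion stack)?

deploy->test

DFS from notify (visiting neighbors in alphabetical order); mark gray on enter, black on exit:
notify gray
  link gray
  link black
  sign gray
    sign→link: link black — skip
    test gray
      deploy gray
        deploy→test: test is gray → back edge
First back edge: deploy → test.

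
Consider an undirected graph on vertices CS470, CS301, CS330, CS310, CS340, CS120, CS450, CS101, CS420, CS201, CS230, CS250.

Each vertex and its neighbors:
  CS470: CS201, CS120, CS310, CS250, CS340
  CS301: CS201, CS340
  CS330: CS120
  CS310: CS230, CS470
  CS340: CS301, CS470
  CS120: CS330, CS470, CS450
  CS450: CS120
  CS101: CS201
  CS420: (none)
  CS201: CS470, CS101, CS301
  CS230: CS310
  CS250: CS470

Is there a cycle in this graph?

DFS, tracking each vertex's parent; an edge to a visited non-parent vertex closes a cycle.
Start from CS470:
visit CS470 (parent –)
  visit CS201 (parent CS470)
    CS201–CS470: parent, skip
    visit CS101 (parent CS201)
      CS101–CS201: parent, skip
    visit CS301 (parent CS201)
      CS301–CS201: parent, skip
      visit CS340 (parent CS301)
        CS340–CS301: parent, skip
        CS340–CS470: CS470 visited and ≠ parent → cycle
Cycle: CS470 – CS201 – CS301 – CS340 – CS470.

Yes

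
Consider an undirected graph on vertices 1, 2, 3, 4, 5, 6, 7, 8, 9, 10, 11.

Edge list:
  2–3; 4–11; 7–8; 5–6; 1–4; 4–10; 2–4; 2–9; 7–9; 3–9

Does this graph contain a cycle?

DFS, tracking each vertex's parent; an edge to a visited non-parent vertex closes a cycle.
Start from 10:
visit 10 (parent –)
  visit 4 (parent 10)
    visit 1 (parent 4)
      1–4: parent, skip
    4–10: parent, skip
    visit 11 (parent 4)
      11–4: parent, skip
    visit 2 (parent 4)
      visit 3 (parent 2)
        3–2: parent, skip
        visit 9 (parent 3)
          9–3: parent, skip
          9–2: 2 visited and ≠ parent → cycle
Cycle: 2 – 3 – 9 – 2.

Yes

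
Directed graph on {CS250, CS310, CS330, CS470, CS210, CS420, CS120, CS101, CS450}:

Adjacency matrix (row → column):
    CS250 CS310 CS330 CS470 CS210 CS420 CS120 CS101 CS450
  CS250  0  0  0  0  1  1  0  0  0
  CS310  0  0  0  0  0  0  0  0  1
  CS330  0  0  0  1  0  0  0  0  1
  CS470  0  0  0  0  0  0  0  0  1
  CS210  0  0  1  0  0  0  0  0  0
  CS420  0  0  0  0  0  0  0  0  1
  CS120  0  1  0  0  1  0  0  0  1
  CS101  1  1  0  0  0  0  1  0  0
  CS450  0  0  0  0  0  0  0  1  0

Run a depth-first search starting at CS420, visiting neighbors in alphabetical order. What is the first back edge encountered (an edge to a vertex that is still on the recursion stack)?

CS330→CS450

DFS from CS420 (visiting neighbors in alphabetical order); mark gray on enter, black on exit:
CS420 gray
  CS450 gray
    CS101 gray
      CS120 gray
        CS210 gray
          CS330 gray
            CS330→CS450: CS450 is gray → back edge
First back edge: CS330 → CS450.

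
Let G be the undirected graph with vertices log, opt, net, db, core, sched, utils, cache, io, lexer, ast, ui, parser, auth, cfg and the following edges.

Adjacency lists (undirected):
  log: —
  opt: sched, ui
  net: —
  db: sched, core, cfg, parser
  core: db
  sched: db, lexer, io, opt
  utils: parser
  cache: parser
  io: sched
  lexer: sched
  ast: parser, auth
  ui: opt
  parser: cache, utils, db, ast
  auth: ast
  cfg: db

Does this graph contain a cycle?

No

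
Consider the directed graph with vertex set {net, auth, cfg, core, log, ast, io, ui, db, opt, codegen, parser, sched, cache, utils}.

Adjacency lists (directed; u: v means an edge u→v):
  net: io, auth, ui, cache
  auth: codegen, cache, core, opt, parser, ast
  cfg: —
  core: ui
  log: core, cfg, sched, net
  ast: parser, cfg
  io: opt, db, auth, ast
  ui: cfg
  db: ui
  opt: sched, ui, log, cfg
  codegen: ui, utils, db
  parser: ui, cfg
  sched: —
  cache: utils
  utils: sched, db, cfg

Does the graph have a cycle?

Yes

DFS with white/gray/black marking, starting from opt:
opt gray
  sched gray
  sched black
  ui gray
    cfg gray
    cfg black
  ui black
  log gray
    core gray
      core→ui: ui black — skip
    core black
    log→cfg: cfg black — skip
    log→sched: sched black — skip
    net gray
      io gray
        io→opt: opt is gray → back edge
Back edge found, so a cycle exists: opt → log → net → io → opt.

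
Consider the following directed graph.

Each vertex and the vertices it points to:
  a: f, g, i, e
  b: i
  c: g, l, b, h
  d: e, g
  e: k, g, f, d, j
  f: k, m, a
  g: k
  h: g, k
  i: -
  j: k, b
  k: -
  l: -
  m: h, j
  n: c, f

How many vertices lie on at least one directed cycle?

4

A vertex is on a directed cycle iff it belongs to a strongly connected component of size ≥ 2 (or has a self-loop).
The vertices on cycles are {a, d, e, f} — 4 in total.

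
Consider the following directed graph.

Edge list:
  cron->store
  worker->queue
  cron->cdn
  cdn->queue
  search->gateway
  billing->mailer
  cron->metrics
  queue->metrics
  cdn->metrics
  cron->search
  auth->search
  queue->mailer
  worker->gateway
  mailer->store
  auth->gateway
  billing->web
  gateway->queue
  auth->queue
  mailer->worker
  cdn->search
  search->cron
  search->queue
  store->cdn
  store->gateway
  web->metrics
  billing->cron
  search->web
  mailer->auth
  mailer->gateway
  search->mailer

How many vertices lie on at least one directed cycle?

9

A vertex is on a directed cycle iff it belongs to a strongly connected component of size ≥ 2 (or has a self-loop).
The vertices on cycles are {cdn, auth, cron, queue, store, mailer, search, worker, gateway} — 9 in total.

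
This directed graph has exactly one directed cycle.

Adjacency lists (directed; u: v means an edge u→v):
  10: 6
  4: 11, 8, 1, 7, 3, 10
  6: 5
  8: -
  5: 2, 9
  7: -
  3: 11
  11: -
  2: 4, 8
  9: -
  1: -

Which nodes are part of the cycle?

2, 4, 5, 6, 10

DFS with gray/black marking from 5:
5 gray
  2 gray
    4 gray
      11 gray
      11 black
      8 gray
      8 black
      1 gray
      1 black
      7 gray
      7 black
      3 gray
        3→11: 11 black — skip
      3 black
      10 gray
        6 gray
          6→5: 5 is gray → back edge
Back edge closes the cycle 5 → 2 → 4 → 10 → 6 → 5; its vertices are {2, 4, 5, 6, 10}.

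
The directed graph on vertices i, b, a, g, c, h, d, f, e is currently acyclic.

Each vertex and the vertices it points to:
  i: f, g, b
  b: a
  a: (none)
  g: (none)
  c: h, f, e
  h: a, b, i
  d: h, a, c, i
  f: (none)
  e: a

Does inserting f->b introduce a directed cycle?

No

Adding f→b creates a cycle iff b can already reach f.
Explore from b: no path reaches f. The graph stays acyclic.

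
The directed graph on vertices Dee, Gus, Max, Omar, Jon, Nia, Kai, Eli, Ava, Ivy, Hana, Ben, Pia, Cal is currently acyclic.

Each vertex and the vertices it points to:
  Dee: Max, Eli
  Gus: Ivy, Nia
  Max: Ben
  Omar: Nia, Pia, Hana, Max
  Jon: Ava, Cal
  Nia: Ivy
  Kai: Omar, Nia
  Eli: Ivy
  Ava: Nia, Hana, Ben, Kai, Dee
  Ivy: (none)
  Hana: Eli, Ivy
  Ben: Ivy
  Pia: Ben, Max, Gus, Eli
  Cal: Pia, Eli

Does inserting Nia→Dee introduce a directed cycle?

No

Adding Nia→Dee creates a cycle iff Dee can already reach Nia.
Explore from Dee: no path reaches Nia. The graph stays acyclic.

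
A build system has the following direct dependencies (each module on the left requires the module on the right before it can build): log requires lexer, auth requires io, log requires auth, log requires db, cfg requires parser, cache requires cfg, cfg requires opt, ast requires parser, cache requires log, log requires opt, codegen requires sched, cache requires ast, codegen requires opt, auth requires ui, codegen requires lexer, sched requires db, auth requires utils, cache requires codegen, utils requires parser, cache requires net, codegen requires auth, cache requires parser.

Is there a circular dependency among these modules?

DFS with white/gray/black marking, starting from codegen:
codegen gray
  lexer gray
  lexer black
  opt gray
  opt black
  auth gray
    utils gray
      parser gray
      parser black
    utils black
    ui gray
    ui black
    io gray
    io black
  auth black
  sched gray
    db gray
    db black
  sched black
codegen black
log gray
  log→auth: auth black — skip
  log→db: db black — skip
  log→lexer: lexer black — skip
  log→opt: opt black — skip
log black
cfg gray
  cfg→opt: opt black — skip
  cfg→parser: parser black — skip
cfg black
ast gray
  ast→parser: parser black — skip
ast black
net gray
net black
cache gray
  cache→net: net black — skip
  cache→parser: parser black — skip
  cache→ast: ast black — skip
  cache→log: log black — skip
  cache→cfg: cfg black — skip
  cache→codegen: codegen black — skip
cache black
Every edge goes to a white or black vertex — no back edge, so the graph is acyclic.

No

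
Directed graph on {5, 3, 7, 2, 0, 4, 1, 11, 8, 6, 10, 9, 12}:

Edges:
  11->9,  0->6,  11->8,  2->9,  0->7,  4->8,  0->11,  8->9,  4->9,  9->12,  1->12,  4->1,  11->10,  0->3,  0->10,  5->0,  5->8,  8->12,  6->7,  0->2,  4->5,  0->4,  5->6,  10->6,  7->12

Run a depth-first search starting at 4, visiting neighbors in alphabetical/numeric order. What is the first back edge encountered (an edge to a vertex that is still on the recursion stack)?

0->4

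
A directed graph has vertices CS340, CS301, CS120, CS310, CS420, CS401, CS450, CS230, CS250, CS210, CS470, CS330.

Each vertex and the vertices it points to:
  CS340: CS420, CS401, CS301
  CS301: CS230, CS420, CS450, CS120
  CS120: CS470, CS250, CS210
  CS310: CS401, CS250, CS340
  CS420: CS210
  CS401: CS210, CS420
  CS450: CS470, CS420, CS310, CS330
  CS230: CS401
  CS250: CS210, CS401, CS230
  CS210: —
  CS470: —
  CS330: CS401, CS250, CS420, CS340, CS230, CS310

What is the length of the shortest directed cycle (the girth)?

4

For each vertex v, BFS finds the shortest path from v back to v.
The shortest such closed walk is CS301 → CS450 → CS330 → CS340 → CS301, length 4.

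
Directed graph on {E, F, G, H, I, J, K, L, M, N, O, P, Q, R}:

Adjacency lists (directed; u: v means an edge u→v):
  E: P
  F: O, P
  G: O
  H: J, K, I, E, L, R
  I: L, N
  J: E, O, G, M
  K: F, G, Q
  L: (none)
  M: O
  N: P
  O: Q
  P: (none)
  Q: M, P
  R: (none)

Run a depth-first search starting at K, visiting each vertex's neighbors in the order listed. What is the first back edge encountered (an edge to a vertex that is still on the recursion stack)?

M→O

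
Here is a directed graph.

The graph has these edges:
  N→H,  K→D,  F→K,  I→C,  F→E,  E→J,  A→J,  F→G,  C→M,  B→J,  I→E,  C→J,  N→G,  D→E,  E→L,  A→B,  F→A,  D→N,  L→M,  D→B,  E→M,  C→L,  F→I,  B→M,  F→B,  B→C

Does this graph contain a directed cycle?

DFS with white/gray/black marking, starting from F:
F gray
  K gray
    D gray
      B gray
        J gray
        J black
        C gray
          L gray
            M gray
            M black
          L black
          C→J: J black — skip
          C→M: M black — skip
        C black
        B→M: M black — skip
      B black
      N gray
        H gray
        H black
        G gray
        G black
      N black
      E gray
        E→L: L black — skip
        E→M: M black — skip
        E→J: J black — skip
      E black
    D black
  K black
  F→B: B black — skip
  F→G: G black — skip
  A gray
    A→B: B black — skip
    A→J: J black — skip
  A black
  I gray
    I→C: C black — skip
    I→E: E black — skip
  I black
  F→E: E black — skip
F black
Every edge goes to a white or black vertex — no back edge, so the graph is acyclic.

No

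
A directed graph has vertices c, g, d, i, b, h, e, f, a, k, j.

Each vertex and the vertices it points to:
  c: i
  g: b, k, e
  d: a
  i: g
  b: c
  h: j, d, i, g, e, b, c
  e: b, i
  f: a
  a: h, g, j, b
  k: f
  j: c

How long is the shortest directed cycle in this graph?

For each vertex v, BFS finds the shortest path from v back to v.
The shortest such closed walk is a → h → d → a, length 3.

3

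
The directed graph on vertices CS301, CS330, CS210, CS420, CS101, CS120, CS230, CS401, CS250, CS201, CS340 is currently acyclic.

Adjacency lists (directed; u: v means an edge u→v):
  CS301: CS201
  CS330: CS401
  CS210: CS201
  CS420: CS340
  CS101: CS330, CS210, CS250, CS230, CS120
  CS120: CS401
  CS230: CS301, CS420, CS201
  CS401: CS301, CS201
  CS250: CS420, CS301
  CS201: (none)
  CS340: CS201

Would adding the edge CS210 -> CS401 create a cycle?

No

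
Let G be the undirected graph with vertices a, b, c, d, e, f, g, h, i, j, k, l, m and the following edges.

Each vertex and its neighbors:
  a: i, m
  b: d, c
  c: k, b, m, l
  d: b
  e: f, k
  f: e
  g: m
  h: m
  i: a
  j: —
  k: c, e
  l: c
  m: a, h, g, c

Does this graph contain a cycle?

No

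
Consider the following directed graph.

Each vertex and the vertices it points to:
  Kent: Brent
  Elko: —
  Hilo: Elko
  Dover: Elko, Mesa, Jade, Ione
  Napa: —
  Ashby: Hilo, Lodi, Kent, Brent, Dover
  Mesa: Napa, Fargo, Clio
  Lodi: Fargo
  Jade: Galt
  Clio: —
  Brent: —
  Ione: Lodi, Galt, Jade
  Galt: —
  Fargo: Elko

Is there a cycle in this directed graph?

No

DFS with white/gray/black marking, starting from Napa:
Napa gray
Napa black
Kent gray
  Brent gray
  Brent black
Kent black
Elko gray
Elko black
Hilo gray
  Hilo→Elko: Elko black — skip
Hilo black
Dover gray
  Dover→Elko: Elko black — skip
  Mesa gray
    Mesa→Napa: Napa black — skip
    Fargo gray
      Fargo→Elko: Elko black — skip
    Fargo black
    Clio gray
    Clio black
  Mesa black
  Jade gray
    Galt gray
    Galt black
  Jade black
  Ione gray
    Lodi gray
      Lodi→Fargo: Fargo black — skip
    Lodi black
    Ione→Galt: Galt black — skip
    Ione→Jade: Jade black — skip
  Ione black
Dover black
Ashby gray
  Ashby→Hilo: Hilo black — skip
  Ashby→Lodi: Lodi black — skip
  Ashby→Kent: Kent black — skip
  Ashby→Brent: Brent black — skip
  Ashby→Dover: Dover black — skip
Ashby black
Every edge goes to a white or black vertex — no back edge, so the graph is acyclic.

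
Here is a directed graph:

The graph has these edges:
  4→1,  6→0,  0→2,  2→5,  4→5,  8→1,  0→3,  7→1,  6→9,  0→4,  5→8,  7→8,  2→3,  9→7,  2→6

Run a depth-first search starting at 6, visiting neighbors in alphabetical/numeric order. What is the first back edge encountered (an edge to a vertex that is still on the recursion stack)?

DFS from 6 (visiting neighbors in alphabetical/numeric order); mark gray on enter, black on exit:
6 gray
  0 gray
    2 gray
      3 gray
      3 black
      5 gray
        8 gray
          1 gray
          1 black
        8 black
      5 black
      2→6: 6 is gray → back edge
First back edge: 2 → 6.

2->6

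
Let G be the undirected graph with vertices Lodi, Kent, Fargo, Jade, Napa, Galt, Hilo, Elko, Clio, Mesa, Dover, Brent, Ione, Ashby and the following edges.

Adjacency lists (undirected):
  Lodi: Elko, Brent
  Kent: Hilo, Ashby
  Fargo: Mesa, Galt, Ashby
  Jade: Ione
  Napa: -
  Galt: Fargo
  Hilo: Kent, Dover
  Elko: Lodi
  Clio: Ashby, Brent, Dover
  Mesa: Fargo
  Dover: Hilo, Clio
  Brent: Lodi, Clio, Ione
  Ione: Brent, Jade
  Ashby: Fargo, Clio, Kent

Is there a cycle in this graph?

Yes

DFS, tracking each vertex's parent; an edge to a visited non-parent vertex closes a cycle.
Start from Hilo:
visit Hilo (parent –)
  visit Kent (parent Hilo)
    Kent–Hilo: parent, skip
    visit Ashby (parent Kent)
      visit Fargo (parent Ashby)
        visit Mesa (parent Fargo)
          Mesa–Fargo: parent, skip
        visit Galt (parent Fargo)
          Galt–Fargo: parent, skip
        Fargo–Ashby: parent, skip
      visit Clio (parent Ashby)
        Clio–Ashby: parent, skip
        visit Brent (parent Clio)
          visit Lodi (parent Brent)
            visit Elko (parent Lodi)
              Elko–Lodi: parent, skip
            Lodi–Brent: parent, skip
          Brent–Clio: parent, skip
          visit Ione (parent Brent)
            Ione–Brent: parent, skip
            visit Jade (parent Ione)
              Jade–Ione: parent, skip
        visit Dover (parent Clio)
          Dover–Hilo: Hilo visited and ≠ parent → cycle
Cycle: Hilo – Kent – Ashby – Clio – Dover – Hilo.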